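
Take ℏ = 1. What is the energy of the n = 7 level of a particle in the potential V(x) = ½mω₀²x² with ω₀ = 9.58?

The oscillator eigenvalues are E_n = ℏω₀(n + ½), so E_7 = 9.58 × 7.5 = 71.85.

E = 71.9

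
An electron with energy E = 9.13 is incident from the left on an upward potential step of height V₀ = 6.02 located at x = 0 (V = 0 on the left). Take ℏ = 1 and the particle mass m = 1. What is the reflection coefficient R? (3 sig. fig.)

On each side the TISE gives plane waves with k = √(2m(E − V))/ℏ: k₁ = √(2·1·9.13) = 4.273, k₂ = √(2·1·3.11) = 2.494.
Continuity of ψ and ψ′ at the step yields the reflection amplitude r = (k₁ − k₂)/(k₁ + k₂) = 0.2629; thus R = |r|² = 0.06912, T = 0.9309.

R = 0.0691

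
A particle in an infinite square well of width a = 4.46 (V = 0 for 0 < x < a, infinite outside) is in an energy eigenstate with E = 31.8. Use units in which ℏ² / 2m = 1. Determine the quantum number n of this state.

n = 8

From E_n = n²π²ℏ²/(2ma²) invert to n = √(2ma²E)/(πℏ).
n = (4.46/π) × √(2 × 0.5 × 31.8) = 8.006 → n = 8.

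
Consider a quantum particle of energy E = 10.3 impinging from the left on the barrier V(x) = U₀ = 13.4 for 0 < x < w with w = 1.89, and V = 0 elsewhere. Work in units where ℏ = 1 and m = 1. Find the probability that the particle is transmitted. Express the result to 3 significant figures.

E < U₀: inside the barrier ψ ∝ e^{±κx} with κ = √(2m(U₀ − E))/ℏ = 2.490.
κw = 4.706, sinh(κw) = 55.30.
Matching ψ, ψ′ at both faces gives T = [1 + U₀² sinh²(κw) / (4E(U₀ − E))]⁻¹ = 1/4301 = 0.000233.

T = 0.000233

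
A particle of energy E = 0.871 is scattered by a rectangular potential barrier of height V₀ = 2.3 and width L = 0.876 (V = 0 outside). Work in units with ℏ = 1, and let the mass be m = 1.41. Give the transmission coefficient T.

T = 0.106

Since E < V₀ the interior solution is evanescent with decay constant κ = √(2m(V₀ − E))/ℏ = 2.007.
κL = 1.759, sinh(κL) = 2.816.
Matching ψ, ψ′ at both faces gives T = [1 + V₀² sinh²(κL) / (4E(V₀ − E))]⁻¹ = 1/9.424 = 0.106.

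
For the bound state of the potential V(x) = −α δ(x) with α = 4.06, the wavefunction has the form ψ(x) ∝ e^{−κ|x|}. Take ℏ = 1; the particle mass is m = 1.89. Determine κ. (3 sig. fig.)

κ = 7.67

Integrate −(ℏ²/2m)ψ'' − αδ(x)ψ = Eψ from −ε to +ε: the ψ'' term gives ψ'(0⁺) − ψ'(0⁻) and the δ term gives −(2mα/ℏ²)ψ(0).
With ψ ∝ e^{−κ|x|} this yields −2κ = −2mα/ℏ², so κ = mα/ℏ² = 7.673.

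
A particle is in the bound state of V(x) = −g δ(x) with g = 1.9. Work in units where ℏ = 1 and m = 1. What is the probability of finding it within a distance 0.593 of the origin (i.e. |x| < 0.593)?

The normalised bound state is ψ = √κ e^{−κ|x|} with κ = mg/ℏ² = 1.900.
P(|x| < d) = ∫_{−d}^{d} κ e^{−2κ|x|} dx = 1 − e^{−2κd} = 1 − e^{−2.253} = 0.8950.

P = 0.895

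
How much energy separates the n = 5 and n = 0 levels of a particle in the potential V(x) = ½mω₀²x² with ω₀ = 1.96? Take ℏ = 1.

E_n = ℏω₀(n + ½), so ΔE = (5 − 0) ℏω₀ = 5 × 1.96 = 9.800.

ΔE = 9.80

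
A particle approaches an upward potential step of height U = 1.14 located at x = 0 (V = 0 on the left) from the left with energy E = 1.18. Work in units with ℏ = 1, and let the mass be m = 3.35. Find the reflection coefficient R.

The wavenumbers are k₁ = √(2mE)/ℏ = 2.812 on the left and k₂ = √(2m(E − U))/ℏ = 0.5177 on the right.
Matching ψ and ψ′ at x = 0 gives r = (k₁ − k₂)/(k₁ + k₂), so R = r² = 0.4748 and T = 1 − R = 0.5252.

R = 0.475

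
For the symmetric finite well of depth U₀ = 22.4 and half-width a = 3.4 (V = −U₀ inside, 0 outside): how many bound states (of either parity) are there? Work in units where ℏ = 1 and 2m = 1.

Define the well-strength parameter z₀ = (a/ℏ)√(2mU₀) = 3.4 × √(2·0.5·22.4) = 16.09.
The even/odd transcendental equations gain one root per π/2 in z₀, giving N = 1 + ⌊2z₀/π⌋ = 1 + ⌊10.24⌋ = 11.

N = 11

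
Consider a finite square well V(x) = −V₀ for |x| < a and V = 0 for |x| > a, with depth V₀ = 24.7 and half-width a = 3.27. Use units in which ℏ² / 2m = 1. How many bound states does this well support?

Define the well-strength parameter z₀ = (a/ℏ)√(2mV₀) = 3.27 × √(2·0.5·24.7) = 16.25.
A new bound state (alternating even/odd) appears each time z₀ passes a multiple of π/2, so N = ⌊2z₀/π⌋ + 1 = ⌊10.35⌋ + 1 = 11.

N = 11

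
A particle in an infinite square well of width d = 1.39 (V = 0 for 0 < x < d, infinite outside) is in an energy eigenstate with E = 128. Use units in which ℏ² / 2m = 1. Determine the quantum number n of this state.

From E_n = n²π²ℏ²/(2md²) invert to n = √(2md²E)/(πℏ).
n = (1.39/π) × √(2 × 0.5 × 128) = 5.006 → n = 5.

n = 5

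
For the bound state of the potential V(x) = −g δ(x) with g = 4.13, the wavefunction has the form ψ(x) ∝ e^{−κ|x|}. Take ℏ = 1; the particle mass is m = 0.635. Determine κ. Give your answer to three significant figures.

Integrate −(ℏ²/2m)ψ'' − gδ(x)ψ = Eψ from −ε to +ε: the ψ'' term gives ψ'(0⁺) − ψ'(0⁻) and the δ term gives −(2mg/ℏ²)ψ(0).
With ψ ∝ e^{−κ|x|} this yields −2κ = −2mg/ℏ², so κ = mg/ℏ² = 2.623.

κ = 2.62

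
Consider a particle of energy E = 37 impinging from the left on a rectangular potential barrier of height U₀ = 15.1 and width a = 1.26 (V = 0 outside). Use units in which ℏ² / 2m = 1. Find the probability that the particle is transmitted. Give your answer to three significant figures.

T = 0.990

Above the barrier the interior wavenumber is k₂ = √(2m(E − U₀))/ℏ = 4.680, giving phase k₂a = 5.896.
T = [1 + U₀² sin²(k₂a) / (4E(E − U₀))]⁻¹ = 1/1.010 = 0.990.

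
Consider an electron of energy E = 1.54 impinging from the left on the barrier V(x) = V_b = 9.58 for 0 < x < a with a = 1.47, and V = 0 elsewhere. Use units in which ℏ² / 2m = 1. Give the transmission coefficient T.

T = 0.000517

Since E < V_b the interior solution is evanescent with decay constant κ = √(2m(V_b − E))/ℏ = 2.835.
κa = 4.168, sinh(κa) = 32.29.
Matching ψ, ψ′ at both faces gives T = [1 + V_b² sinh²(κa) / (4E(V_b − E))]⁻¹ = 1/1933 = 0.000517.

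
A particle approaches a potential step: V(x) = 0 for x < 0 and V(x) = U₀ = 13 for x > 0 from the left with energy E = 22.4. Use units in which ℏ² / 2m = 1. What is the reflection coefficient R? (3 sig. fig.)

R = 0.0457

On each side the TISE gives plane waves with k = √(2m(E − V))/ℏ: k₁ = √(2·½·22.4) = 4.733, k₂ = √(2·½·9.4) = 3.066.
Matching ψ and ψ′ at x = 0 gives r = (k₁ − k₂)/(k₁ + k₂), so R = r² = 0.04569 and T = 1 − R = 0.9543.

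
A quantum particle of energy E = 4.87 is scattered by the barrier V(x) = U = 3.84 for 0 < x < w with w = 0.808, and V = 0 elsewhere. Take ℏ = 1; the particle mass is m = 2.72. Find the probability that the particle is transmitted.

T = 0.605

E > U: inside the barrier k₂ = √(2m(E − U))/ℏ = 2.367, k₂w = 1.913.
Matching at both interfaces gives T⁻¹ = 1 + U² sin²(k₂w) / [4E(E − U)] = 1.652, hence T = 0.605.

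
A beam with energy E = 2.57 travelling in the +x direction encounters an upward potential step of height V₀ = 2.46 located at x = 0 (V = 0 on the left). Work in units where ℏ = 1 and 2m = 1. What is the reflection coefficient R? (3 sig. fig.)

R = 0.432

On each side the TISE gives plane waves with k = √(2m(E − V))/ℏ: k₁ = √(2·½·2.57) = 1.603, k₂ = √(2·½·0.11) = 0.3317.
Continuity of ψ and ψ′ at the step yields the reflection amplitude r = (k₁ − k₂)/(k₁ + k₂) = 0.6572; thus R = |r|² = 0.4319, T = 0.5681.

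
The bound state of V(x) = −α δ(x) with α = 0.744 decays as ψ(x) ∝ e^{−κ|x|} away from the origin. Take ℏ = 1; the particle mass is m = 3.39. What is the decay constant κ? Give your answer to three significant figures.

Integrating the TISE across x = 0 gives the cusp condition ψ'(0⁺) − ψ'(0⁻) = −(2mα/ℏ²)ψ(0).
With ψ ∝ e^{−κ|x|} this yields −2κ = −2mα/ℏ², so κ = mα/ℏ² = 2.522.

κ = 2.52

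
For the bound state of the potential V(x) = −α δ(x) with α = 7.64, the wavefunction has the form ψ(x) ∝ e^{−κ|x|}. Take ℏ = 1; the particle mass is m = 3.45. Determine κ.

κ = 26.4

Integrating the TISE across x = 0 gives the cusp condition ψ'(0⁺) − ψ'(0⁻) = −(2mα/ℏ²)ψ(0).
With ψ ∝ e^{−κ|x|} this yields −2κ = −2mα/ℏ², so κ = mα/ℏ² = 26.36.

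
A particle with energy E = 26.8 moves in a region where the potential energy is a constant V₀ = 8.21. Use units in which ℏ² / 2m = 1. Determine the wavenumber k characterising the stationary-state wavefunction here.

k = 4.31

With E > V₀ the solution is oscillatory, ψ ∝ e^{±ikx} with k = √(2m(E − V₀))/ℏ.
k = √(2 × 0.5 × 18.59) = 4.312.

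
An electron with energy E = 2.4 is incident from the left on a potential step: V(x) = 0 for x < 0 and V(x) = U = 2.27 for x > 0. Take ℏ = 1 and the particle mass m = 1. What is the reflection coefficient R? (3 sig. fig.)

The wavenumbers are k₁ = √(2mE)/ℏ = 2.191 on the left and k₂ = √(2m(E − U))/ℏ = 0.5099 on the right.
Continuity of ψ and ψ′ at the step yields the reflection amplitude r = (k₁ − k₂)/(k₁ + k₂) = 0.6224; thus R = |r|² = 0.3874, T = 0.6126.

R = 0.387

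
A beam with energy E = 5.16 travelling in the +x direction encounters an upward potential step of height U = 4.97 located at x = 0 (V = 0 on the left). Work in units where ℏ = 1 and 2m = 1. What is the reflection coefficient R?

R = 0.460

On each side the TISE gives plane waves with k = √(2m(E − V))/ℏ: k₁ = √(2·½·5.16) = 2.272, k₂ = √(2·½·0.19) = 0.4359.
Continuity of ψ and ψ′ at the step yields the reflection amplitude r = (k₁ − k₂)/(k₁ + k₂) = 0.6780; thus R = |r|² = 0.4597, T = 0.5403.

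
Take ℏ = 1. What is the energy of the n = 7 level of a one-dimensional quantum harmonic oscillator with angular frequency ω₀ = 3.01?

E = 22.6

Using E_n = (n + ½)ℏω₀: E_7 = 7.5 × 3.01 = 22.58.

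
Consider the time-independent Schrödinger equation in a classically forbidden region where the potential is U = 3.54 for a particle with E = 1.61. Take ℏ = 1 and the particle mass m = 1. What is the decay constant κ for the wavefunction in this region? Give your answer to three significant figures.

Since E < U the TISE in this region is ψ'' = κ²ψ with κ = √(2m(U − E))/ℏ.
κ = √(2 × 1 × 1.93) = 1.965.

κ = 1.96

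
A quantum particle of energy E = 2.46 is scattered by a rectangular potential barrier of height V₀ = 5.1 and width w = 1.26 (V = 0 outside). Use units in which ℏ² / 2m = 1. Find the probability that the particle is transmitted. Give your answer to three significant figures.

T = 0.0644

Since E < V₀ the interior solution is evanescent with decay constant κ = √(2m(V₀ − E))/ℏ = 1.625.
κw = 2.047, sinh(κw) = 3.809.
Matching ψ, ψ′ at both faces gives T = [1 + V₀² sinh²(κw) / (4E(V₀ − E))]⁻¹ = 1/15.52 = 0.0644.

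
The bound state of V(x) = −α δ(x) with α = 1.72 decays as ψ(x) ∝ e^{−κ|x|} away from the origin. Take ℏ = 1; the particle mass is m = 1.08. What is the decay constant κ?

Integrate −(ℏ²/2m)ψ'' − αδ(x)ψ = Eψ from −ε to +ε: the ψ'' term gives ψ'(0⁺) − ψ'(0⁻) and the δ term gives −(2mα/ℏ²)ψ(0).
With ψ ∝ e^{−κ|x|} this yields −2κ = −2mα/ℏ², so κ = mα/ℏ² = 1.858.

κ = 1.86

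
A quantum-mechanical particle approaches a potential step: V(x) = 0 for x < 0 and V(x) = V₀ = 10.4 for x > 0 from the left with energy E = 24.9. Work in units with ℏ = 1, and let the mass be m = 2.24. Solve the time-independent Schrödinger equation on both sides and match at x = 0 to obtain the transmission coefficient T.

T = 0.982

On each side the TISE gives plane waves with k = √(2m(E − V))/ℏ: k₁ = √(2·2.24·24.9) = 10.56, k₂ = √(2·2.24·14.5) = 8.060.
Continuity of ψ and ψ′ at the step yields the reflection amplitude r = (k₁ − k₂)/(k₁ + k₂) = 0.1344; thus R = |r|² = 0.01805, T = 0.9819.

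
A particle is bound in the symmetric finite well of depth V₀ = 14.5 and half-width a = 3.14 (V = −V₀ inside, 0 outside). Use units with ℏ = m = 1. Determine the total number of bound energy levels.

Define the well-strength parameter z₀ = (a/ℏ)√(2mV₀) = 3.14 × √(2·1·14.5) = 16.91.
The even/odd transcendental equations gain one root per π/2 in z₀, giving N = 1 + ⌊2z₀/π⌋ = 1 + ⌊10.76⌋ = 11.

N = 11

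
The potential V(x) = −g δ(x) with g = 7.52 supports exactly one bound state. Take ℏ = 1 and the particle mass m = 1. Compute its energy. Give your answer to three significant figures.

The bound state is ψ(x) = √κ e^{−κ|x|}. The derivative jump ψ'(0⁺) − ψ'(0⁻) = −(2mg/ℏ²)ψ(0) fixes κ = mg/ℏ² = 7.520.
Then E = −ℏ²κ²/(2m) = −mg²/(2ℏ²) = -28.28.

E = -28.3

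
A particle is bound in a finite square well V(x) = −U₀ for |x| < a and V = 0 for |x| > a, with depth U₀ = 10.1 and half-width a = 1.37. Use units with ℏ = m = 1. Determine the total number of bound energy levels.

N = 4

Define the well-strength parameter z₀ = (a/ℏ)√(2mU₀) = 1.37 × √(2·1·10.1) = 6.157.
A new bound state (alternating even/odd) appears each time z₀ passes a multiple of π/2, so N = ⌊2z₀/π⌋ + 1 = ⌊3.920⌋ + 1 = 4.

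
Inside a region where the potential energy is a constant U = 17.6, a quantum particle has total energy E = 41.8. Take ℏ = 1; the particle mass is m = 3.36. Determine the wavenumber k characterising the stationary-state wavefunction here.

With E > U the solution is oscillatory, ψ ∝ e^{±ikx} with k = √(2m(E − U))/ℏ.
k = √(2 × 3.36 × 24.2) = 12.75.

k = 12.8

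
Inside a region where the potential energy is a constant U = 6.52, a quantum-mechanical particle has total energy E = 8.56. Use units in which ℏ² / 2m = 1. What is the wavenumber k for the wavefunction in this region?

k = 1.43

With E > U the solution is oscillatory, ψ ∝ e^{±ikx} with k = √(2m(E − U))/ℏ.
k = √(2 × 0.5 × 2.04) = 1.428.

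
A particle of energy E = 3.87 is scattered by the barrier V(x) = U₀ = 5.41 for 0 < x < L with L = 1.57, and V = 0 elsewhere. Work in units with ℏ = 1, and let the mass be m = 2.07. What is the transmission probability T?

Since E < U₀ the interior solution is evanescent with decay constant κ = √(2m(U₀ − E))/ℏ = 2.525.
κL = 3.964, sinh(κL) = 26.33.
Matching ψ, ψ′ at both faces gives T = [1 + U₀² sinh²(κL) / (4E(U₀ − E))]⁻¹ = 1/852.2 = 0.00117.

T = 0.00117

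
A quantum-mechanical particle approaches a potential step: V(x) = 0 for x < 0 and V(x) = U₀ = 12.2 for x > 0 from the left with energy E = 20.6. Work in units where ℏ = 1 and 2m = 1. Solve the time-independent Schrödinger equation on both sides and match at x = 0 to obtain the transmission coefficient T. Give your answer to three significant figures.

T = 0.951

On each side the TISE gives plane waves with k = √(2m(E − V))/ℏ: k₁ = √(2·½·20.6) = 4.539, k₂ = √(2·½·8.4) = 2.898.
Continuity of ψ and ψ′ at the step yields the reflection amplitude r = (k₁ − k₂)/(k₁ + k₂) = 0.2206; thus R = |r|² = 0.04866, T = 0.9513.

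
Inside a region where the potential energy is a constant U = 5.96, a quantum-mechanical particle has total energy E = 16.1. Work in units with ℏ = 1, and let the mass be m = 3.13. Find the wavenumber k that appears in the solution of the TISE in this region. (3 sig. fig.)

k = 7.97

With E > U the solution is oscillatory, ψ ∝ e^{±ikx} with k = √(2m(E − U))/ℏ.
k = √(2 × 3.13 × 10.14) = 7.967.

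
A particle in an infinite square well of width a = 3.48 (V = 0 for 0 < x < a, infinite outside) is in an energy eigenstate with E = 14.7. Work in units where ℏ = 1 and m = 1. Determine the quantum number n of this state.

From E_n = n²π²ℏ²/(2ma²) invert to n = √(2ma²E)/(πℏ).
n = (3.48/π) × √(2 × 1 × 14.7) = 6.006 → n = 6.

n = 6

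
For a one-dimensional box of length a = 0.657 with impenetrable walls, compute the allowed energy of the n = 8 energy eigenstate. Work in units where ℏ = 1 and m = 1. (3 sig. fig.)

E = 732

Requiring ψ(0) = ψ(a) = 0 quantises k = nπ/a, hence E_n = ℏ²k²/2m = n²π²ℏ²/(2ma²).
E_8 = 8² × π² / (2 × 1 × 0.657²) = 731.7.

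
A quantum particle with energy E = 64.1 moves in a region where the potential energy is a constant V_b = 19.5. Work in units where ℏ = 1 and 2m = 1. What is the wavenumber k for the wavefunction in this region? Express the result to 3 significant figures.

k = 6.68

With E > V_b the solution is oscillatory, ψ ∝ e^{±ikx} with k = √(2m(E − V_b))/ℏ.
k = √(2 × 0.5 × 44.6) = 6.678.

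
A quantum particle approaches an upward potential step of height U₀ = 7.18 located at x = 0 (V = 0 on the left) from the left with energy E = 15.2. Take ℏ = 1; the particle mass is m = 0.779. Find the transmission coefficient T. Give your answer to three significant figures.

On each side the TISE gives plane waves with k = √(2m(E − V))/ℏ: k₁ = √(2·0.779·15.2) = 4.866, k₂ = √(2·0.779·8.02) = 3.535.
Matching ψ and ψ′ at x = 0 gives r = (k₁ − k₂)/(k₁ + k₂), so R = r² = 0.02512 and T = 1 − R = 0.9749.

T = 0.975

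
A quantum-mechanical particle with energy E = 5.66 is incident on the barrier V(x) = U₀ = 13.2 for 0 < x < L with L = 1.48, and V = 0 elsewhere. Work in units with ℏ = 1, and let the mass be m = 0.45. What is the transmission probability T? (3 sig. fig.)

T = 0.00175

E < U₀: inside the barrier ψ ∝ e^{±κx} with κ = √(2m(U₀ − E))/ℏ = 2.605.
κL = 3.855, sinh(κL) = 23.61.
The exact tunnelling result is T⁻¹ = 1 + U₀² sinh²(κL) / [4E(U₀ − E)] = 570.1, so T = 0.00175.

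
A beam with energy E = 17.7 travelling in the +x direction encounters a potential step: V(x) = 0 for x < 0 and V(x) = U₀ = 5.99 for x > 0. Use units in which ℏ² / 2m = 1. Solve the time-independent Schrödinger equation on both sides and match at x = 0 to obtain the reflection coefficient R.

The wavenumbers are k₁ = √(2mE)/ℏ = 4.207 on the left and k₂ = √(2m(E − U₀))/ℏ = 3.422 on the right.
Matching ψ and ψ′ at x = 0 gives r = (k₁ − k₂)/(k₁ + k₂), so R = r² = 0.01059 and T = 1 − R = 0.9894.

R = 0.0106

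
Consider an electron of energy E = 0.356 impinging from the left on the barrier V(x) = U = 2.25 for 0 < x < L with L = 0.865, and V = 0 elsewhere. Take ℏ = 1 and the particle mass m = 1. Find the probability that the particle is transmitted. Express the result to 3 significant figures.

Since E < U the interior solution is evanescent with decay constant κ = √(2m(U − E))/ℏ = 1.946.
κL = 1.684, sinh(κL) = 2.599.
Matching ψ, ψ′ at both faces gives T = [1 + U² sinh²(κL) / (4E(U − E))]⁻¹ = 1/13.68 = 0.0731.

T = 0.0731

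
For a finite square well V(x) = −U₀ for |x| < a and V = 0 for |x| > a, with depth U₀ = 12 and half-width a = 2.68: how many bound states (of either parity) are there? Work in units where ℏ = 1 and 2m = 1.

The dimensionless depth is z₀ = a√(2mU₀)/ℏ = 2.68 × √(12.00) = 9.284.
A new bound state (alternating even/odd) appears each time z₀ passes a multiple of π/2, so N = ⌊2z₀/π⌋ + 1 = ⌊5.910⌋ + 1 = 6.

N = 6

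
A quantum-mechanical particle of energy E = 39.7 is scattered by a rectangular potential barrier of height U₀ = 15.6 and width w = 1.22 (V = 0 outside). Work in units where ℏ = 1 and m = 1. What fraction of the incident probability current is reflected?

R = 0.0406

Above the barrier the interior wavenumber is k₂ = √(2m(E − U₀))/ℏ = 6.943, giving phase k₂w = 8.470.
T = [1 + U₀² sin²(k₂w) / (4E(E − U₀))]⁻¹ = 1/1.042 = 0.959.
R = 1 − T = 0.0406.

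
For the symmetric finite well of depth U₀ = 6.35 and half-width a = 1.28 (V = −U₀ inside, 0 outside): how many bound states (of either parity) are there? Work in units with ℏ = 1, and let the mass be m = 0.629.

N = 3

Define the well-strength parameter z₀ = (a/ℏ)√(2mU₀) = 1.28 × √(2·0.629·6.35) = 3.618.
A new bound state (alternating even/odd) appears each time z₀ passes a multiple of π/2, so N = ⌊2z₀/π⌋ + 1 = ⌊2.303⌋ + 1 = 3.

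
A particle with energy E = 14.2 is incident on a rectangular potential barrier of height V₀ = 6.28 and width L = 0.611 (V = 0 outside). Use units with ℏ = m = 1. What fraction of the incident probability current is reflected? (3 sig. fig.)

R = 0.0359

Above the barrier the interior wavenumber is k₂ = √(2m(E − V₀))/ℏ = 3.980, giving phase k₂L = 2.432.
Matching at both interfaces gives T⁻¹ = 1 + V₀² sin²(k₂L) / [4E(E − V₀)] = 1.037, hence T = 0.964.
R = 1 − T = 0.0359.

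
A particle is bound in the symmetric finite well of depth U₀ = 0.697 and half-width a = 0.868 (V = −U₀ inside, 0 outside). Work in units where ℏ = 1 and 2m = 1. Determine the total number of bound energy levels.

The dimensionless depth is z₀ = a√(2mU₀)/ℏ = 0.868 × √(0.6970) = 0.7247.
A new bound state (alternating even/odd) appears each time z₀ passes a multiple of π/2, so N = ⌊2z₀/π⌋ + 1 = ⌊0.4613⌋ + 1 = 1.

N = 1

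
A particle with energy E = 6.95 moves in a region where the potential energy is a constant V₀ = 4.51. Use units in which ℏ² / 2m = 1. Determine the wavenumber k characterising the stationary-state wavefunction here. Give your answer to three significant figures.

With E > V₀ the solution is oscillatory, ψ ∝ e^{±ikx} with k = √(2m(E − V₀))/ℏ.
k = √(2 × 0.5 × 2.44) = 1.562.

k = 1.56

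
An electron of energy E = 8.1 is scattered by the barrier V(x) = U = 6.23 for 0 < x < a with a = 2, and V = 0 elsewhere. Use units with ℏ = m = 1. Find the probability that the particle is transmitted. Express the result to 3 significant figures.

E > U: inside the barrier k₂ = √(2m(E − U))/ℏ = 1.934, k₂a = 3.868.
Matching at both interfaces gives T⁻¹ = 1 + U² sin²(k₂a) / [4E(E − U)] = 1.282, hence T = 0.780.

T = 0.780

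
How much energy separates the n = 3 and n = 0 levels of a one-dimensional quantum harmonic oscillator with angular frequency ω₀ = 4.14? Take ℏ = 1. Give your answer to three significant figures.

E_n = ℏω₀(n + ½), so ΔE = (3 − 0) ℏω₀ = 3 × 4.14 = 12.42.

ΔE = 12.4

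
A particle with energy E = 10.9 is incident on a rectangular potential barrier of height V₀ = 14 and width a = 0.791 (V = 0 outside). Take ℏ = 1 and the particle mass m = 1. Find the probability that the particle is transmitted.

T = 0.0529

E < V₀: inside the barrier ψ ∝ e^{±κx} with κ = √(2m(V₀ − E))/ℏ = 2.490.
κa = 1.970, sinh(κa) = 3.514.
Matching ψ, ψ′ at both faces gives T = [1 + V₀² sinh²(κa) / (4E(V₀ − E))]⁻¹ = 1/18.91 = 0.0529.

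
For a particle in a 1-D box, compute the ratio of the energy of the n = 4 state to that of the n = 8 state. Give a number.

0.25

Since E_n ∝ n², the ratio is (4/8)² = 0.25.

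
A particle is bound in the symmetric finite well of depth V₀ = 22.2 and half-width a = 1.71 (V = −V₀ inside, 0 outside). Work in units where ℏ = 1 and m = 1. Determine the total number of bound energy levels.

The dimensionless depth is z₀ = a√(2mV₀)/ℏ = 1.71 × √(44.40) = 11.39.
The even/odd transcendental equations gain one root per π/2 in z₀, giving N = 1 + ⌊2z₀/π⌋ = 1 + ⌊7.254⌋ = 8.

N = 8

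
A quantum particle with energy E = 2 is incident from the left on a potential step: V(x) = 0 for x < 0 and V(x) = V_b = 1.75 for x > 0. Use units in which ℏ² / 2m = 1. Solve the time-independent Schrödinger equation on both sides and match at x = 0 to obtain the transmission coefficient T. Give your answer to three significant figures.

T = 0.772

The wavenumbers are k₁ = √(2mE)/ℏ = 1.414 on the left and k₂ = √(2m(E − V_b))/ℏ = 0.5000 on the right.
Continuity of ψ and ψ′ at the step yields the reflection amplitude r = (k₁ − k₂)/(k₁ + k₂) = 0.4776; thus R = |r|² = 0.2281, T = 0.7719.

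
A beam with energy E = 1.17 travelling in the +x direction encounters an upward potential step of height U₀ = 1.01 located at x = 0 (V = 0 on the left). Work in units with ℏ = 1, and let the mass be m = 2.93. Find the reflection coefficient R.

On each side the TISE gives plane waves with k = √(2m(E − V))/ℏ: k₁ = √(2·2.93·1.17) = 2.618, k₂ = √(2·2.93·0.16) = 0.9683.
Continuity of ψ and ψ′ at the step yields the reflection amplitude r = (k₁ − k₂)/(k₁ + k₂) = 0.4601; thus R = |r|² = 0.2117, T = 0.7883.

R = 0.212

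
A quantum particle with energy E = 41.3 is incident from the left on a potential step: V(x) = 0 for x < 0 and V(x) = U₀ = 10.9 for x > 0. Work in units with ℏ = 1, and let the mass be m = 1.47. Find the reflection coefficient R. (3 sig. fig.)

R = 0.00585

On each side the TISE gives plane waves with k = √(2m(E − V))/ℏ: k₁ = √(2·1.47·41.3) = 11.02, k₂ = √(2·1.47·30.4) = 9.454.
Continuity of ψ and ψ′ at the step yields the reflection amplitude r = (k₁ − k₂)/(k₁ + k₂) = 0.07646; thus R = |r|² = 0.005845, T = 0.9942.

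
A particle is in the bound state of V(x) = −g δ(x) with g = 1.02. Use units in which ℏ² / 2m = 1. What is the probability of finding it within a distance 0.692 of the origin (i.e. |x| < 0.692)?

The normalised bound state is ψ = √κ e^{−κ|x|} with κ = mg/ℏ² = 0.5100.
P(|x| < d) = ∫_{−d}^{d} κ e^{−2κ|x|} dx = 1 − e^{−2κd} = 1 − e^{−0.7058} = 0.5063.

P = 0.506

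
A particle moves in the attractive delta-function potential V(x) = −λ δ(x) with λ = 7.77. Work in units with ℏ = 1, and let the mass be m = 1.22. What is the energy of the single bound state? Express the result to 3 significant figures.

The bound state is ψ(x) = √κ e^{−κ|x|}. The derivative jump ψ'(0⁺) − ψ'(0⁻) = −(2mλ/ℏ²)ψ(0) fixes κ = mλ/ℏ² = 9.479.
Then E = −ℏ²κ²/(2m) = −mλ²/(2ℏ²) = -36.83.

E = -36.8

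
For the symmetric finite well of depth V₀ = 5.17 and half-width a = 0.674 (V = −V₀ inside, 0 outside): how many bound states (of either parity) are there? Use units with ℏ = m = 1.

N = 2

The dimensionless depth is z₀ = a√(2mV₀)/ℏ = 0.674 × √(10.34) = 2.167.
The even/odd transcendental equations gain one root per π/2 in z₀, giving N = 1 + ⌊2z₀/π⌋ = 1 + ⌊1.380⌋ = 2.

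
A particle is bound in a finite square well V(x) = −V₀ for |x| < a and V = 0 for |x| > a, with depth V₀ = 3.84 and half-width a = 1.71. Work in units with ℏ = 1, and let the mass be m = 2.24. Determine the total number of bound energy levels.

N = 5

Define the well-strength parameter z₀ = (a/ℏ)√(2mV₀) = 1.71 × √(2·2.24·3.84) = 7.093.
A new bound state (alternating even/odd) appears each time z₀ passes a multiple of π/2, so N = ⌊2z₀/π⌋ + 1 = ⌊4.515⌋ + 1 = 5.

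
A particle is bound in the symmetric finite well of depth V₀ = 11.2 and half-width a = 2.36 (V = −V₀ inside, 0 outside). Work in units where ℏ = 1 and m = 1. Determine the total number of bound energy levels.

N = 8

Define the well-strength parameter z₀ = (a/ℏ)√(2mV₀) = 2.36 × √(2·1·11.2) = 11.17.
The even/odd transcendental equations gain one root per π/2 in z₀, giving N = 1 + ⌊2z₀/π⌋ = 1 + ⌊7.111⌋ = 8.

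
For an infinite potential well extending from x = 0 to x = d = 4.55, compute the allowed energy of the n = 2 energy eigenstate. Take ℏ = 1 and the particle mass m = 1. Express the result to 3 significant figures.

E = 0.953

Requiring ψ(0) = ψ(d) = 0 quantises k = nπ/d, hence E_n = ℏ²k²/2m = n²π²ℏ²/(2md²).
E_2 = 2² × π² / (2 × 1 × 4.55²) = 0.9535.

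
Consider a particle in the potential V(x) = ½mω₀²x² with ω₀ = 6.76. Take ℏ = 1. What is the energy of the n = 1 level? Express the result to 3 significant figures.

E = 10.1

The oscillator eigenvalues are E_n = ℏω₀(n + ½), so E_1 = 6.76 × 1.5 = 10.14.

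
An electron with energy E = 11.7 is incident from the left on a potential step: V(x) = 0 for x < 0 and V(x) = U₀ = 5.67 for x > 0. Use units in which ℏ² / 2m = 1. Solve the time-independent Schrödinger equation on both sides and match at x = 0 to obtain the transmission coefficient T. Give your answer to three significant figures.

The wavenumbers are k₁ = √(2mE)/ℏ = 3.421 on the left and k₂ = √(2m(E − U₀))/ℏ = 2.456 on the right.
Continuity of ψ and ψ′ at the step yields the reflection amplitude r = (k₁ − k₂)/(k₁ + k₂) = 0.1642; thus R = |r|² = 0.02696, T = 0.9730.

T = 0.973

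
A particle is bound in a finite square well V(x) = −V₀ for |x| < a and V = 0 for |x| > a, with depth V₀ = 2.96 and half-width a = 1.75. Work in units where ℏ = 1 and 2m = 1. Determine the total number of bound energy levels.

N = 2

The dimensionless depth is z₀ = a√(2mV₀)/ℏ = 1.75 × √(2.960) = 3.011.
The even/odd transcendental equations gain one root per π/2 in z₀, giving N = 1 + ⌊2z₀/π⌋ = 1 + ⌊1.917⌋ = 2.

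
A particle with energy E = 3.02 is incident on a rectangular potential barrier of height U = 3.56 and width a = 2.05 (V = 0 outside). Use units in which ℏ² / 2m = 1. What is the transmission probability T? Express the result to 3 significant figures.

T = 0.101

E < U: inside the barrier ψ ∝ e^{±κx} with κ = √(2m(U − E))/ℏ = 0.7348.
κa = 1.506, sinh(κa) = 2.144.
The exact tunnelling result is T⁻¹ = 1 + U² sinh²(κa) / [4E(U − E)] = 9.935, so T = 0.101.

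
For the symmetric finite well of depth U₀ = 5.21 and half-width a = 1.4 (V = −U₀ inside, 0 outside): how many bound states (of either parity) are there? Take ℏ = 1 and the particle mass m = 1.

Define the well-strength parameter z₀ = (a/ℏ)√(2mU₀) = 1.4 × √(2·1·5.21) = 4.519.
A new bound state (alternating even/odd) appears each time z₀ passes a multiple of π/2, so N = ⌊2z₀/π⌋ + 1 = ⌊2.877⌋ + 1 = 3.

N = 3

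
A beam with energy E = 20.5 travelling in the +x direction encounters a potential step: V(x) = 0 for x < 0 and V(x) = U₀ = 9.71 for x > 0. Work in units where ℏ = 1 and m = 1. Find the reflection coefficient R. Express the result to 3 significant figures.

R = 0.0253

On each side the TISE gives plane waves with k = √(2m(E − V))/ℏ: k₁ = √(2·1·20.5) = 6.403, k₂ = √(2·1·10.79) = 4.645.
Matching ψ and ψ′ at x = 0 gives r = (k₁ − k₂)/(k₁ + k₂), so R = r² = 0.02531 and T = 1 − R = 0.9747.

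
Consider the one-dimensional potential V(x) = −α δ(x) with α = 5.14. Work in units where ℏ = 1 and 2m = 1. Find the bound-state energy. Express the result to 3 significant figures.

For x ≠ 0 the bound state is ψ ∝ e^{−κ|x|}; integrating the TISE across the delta gives the cusp condition 2κ = 2mα/ℏ², so κ = 2.570.
Then E = −ℏ²κ²/(2m) = −mα²/(2ℏ²) = -6.605.

E = -6.60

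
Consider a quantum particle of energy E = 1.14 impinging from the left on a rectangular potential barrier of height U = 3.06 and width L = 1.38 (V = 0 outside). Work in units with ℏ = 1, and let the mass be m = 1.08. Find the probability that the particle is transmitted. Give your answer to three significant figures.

E < U: inside the barrier ψ ∝ e^{±κx} with κ = √(2m(U − E))/ℏ = 2.036.
κL = 2.810, sinh(κL) = 8.278.
Matching ψ, ψ′ at both faces gives T = [1 + U² sinh²(κL) / (4E(U − E))]⁻¹ = 1/74.28 = 0.0135.

T = 0.0135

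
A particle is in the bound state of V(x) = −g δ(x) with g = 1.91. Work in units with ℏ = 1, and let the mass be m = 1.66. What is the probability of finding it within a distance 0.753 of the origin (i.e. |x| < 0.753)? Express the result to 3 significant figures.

P = 0.992

The normalised bound state is ψ = √κ e^{−κ|x|} with κ = mg/ℏ² = 3.171.
P(|x| < d) = ∫_{−d}^{d} κ e^{−2κ|x|} dx = 1 − e^{−2κd} = 1 − e^{−4.775} = 0.9916.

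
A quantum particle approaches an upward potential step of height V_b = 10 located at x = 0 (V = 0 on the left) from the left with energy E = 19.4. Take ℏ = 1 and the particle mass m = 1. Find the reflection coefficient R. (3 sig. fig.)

On each side the TISE gives plane waves with k = √(2m(E − V))/ℏ: k₁ = √(2·1·19.4) = 6.229, k₂ = √(2·1·9.4) = 4.336.
Matching ψ and ψ′ at x = 0 gives r = (k₁ − k₂)/(k₁ + k₂), so R = r² = 0.03211 and T = 1 − R = 0.9679.

R = 0.0321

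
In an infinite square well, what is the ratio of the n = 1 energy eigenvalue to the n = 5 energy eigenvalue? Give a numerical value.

E_n = n²π²ℏ²/(2mL²) so the ratio is n₂²/n₁² = 1/25 = 0.04.

0.04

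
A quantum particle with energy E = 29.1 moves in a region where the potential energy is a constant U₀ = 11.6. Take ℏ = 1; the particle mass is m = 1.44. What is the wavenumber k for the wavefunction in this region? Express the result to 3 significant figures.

k = 7.10

With E > U₀ the solution is oscillatory, ψ ∝ e^{±ikx} with k = √(2m(E − U₀))/ℏ.
k = √(2 × 1.44 × 17.5) = 7.099.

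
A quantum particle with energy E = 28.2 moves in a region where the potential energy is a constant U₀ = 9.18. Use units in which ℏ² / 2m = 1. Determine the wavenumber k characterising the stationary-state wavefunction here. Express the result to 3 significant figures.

With E > U₀ the solution is oscillatory, ψ ∝ e^{±ikx} with k = √(2m(E − U₀))/ℏ.
k = √(2 × 0.5 × 19.02) = 4.361.

k = 4.36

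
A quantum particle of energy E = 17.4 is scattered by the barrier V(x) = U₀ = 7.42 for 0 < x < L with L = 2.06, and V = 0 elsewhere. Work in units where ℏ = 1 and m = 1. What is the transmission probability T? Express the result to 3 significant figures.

Above the barrier the interior wavenumber is k₂ = √(2m(E − U₀))/ℏ = 4.468, giving phase k₂L = 9.203.
T = [1 + U₀² sin²(k₂L) / (4E(E − U₀))]⁻¹ = 1/1.004 = 0.996.

T = 0.996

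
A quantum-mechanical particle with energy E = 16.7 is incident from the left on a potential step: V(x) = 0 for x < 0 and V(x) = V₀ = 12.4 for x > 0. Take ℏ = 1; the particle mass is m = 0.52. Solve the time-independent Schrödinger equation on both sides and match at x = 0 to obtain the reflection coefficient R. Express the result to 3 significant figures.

The wavenumbers are k₁ = √(2mE)/ℏ = 4.167 on the left and k₂ = √(2m(E − V₀))/ℏ = 2.115 on the right.
Continuity of ψ and ψ′ at the step yields the reflection amplitude r = (k₁ − k₂)/(k₁ + k₂) = 0.3268; thus R = |r|² = 0.1068, T = 0.8932.

R = 0.107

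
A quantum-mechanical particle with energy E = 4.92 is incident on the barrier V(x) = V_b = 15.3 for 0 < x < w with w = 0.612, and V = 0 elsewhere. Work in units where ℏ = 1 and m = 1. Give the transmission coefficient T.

T = 0.0131

Since E < V_b the interior solution is evanescent with decay constant κ = √(2m(V_b − E))/ℏ = 4.556.
κw = 2.788, sinh(κw) = 8.097.
Matching ψ, ψ′ at both faces gives T = [1 + V_b² sinh²(κw) / (4E(V_b − E))]⁻¹ = 1/76.13 = 0.0131.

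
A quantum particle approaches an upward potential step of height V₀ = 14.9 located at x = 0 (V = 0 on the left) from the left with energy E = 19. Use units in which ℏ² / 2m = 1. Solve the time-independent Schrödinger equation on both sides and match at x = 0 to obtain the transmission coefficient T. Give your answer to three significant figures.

T = 0.866

On each side the TISE gives plane waves with k = √(2m(E − V))/ℏ: k₁ = √(2·½·19) = 4.359, k₂ = √(2·½·4.1) = 2.025.
Matching ψ and ψ′ at x = 0 gives r = (k₁ − k₂)/(k₁ + k₂), so R = r² = 0.1337 and T = 1 − R = 0.8663.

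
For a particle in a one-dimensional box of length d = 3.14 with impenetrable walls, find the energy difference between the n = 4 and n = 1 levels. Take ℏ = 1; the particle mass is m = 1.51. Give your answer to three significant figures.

ΔE = 4.97

E_n = n²π²ℏ²/(2md²), so ΔE = (4² − 1²) π²ℏ²/(2md²).
ΔE = 15 × π² / (2 × 1.51 × 3.14²) = 4.972.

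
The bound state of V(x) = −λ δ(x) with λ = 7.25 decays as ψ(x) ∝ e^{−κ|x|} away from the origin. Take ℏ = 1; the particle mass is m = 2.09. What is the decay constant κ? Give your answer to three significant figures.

κ = 15.2

Integrate −(ℏ²/2m)ψ'' − λδ(x)ψ = Eψ from −ε to +ε: the ψ'' term gives ψ'(0⁺) − ψ'(0⁻) and the δ term gives −(2mλ/ℏ²)ψ(0).
With ψ ∝ e^{−κ|x|} this yields −2κ = −2mλ/ℏ², so κ = mλ/ℏ² = 15.15.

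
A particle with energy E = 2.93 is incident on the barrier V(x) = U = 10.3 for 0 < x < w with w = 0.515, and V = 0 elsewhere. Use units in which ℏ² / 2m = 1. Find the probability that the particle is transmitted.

Since E < U the interior solution is evanescent with decay constant κ = √(2m(U − E))/ℏ = 2.715.
κw = 1.398, sinh(κw) = 1.900.
The exact tunnelling result is T⁻¹ = 1 + U² sinh²(κw) / [4E(U − E)] = 5.435, so T = 0.184.

T = 0.184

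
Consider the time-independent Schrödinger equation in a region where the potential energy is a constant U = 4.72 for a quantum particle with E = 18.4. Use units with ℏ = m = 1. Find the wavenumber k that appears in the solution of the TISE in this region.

k = 5.23

With E > U the solution is oscillatory, ψ ∝ e^{±ikx} with k = √(2m(E − U))/ℏ.
k = √(2 × 1 × 13.68) = 5.231.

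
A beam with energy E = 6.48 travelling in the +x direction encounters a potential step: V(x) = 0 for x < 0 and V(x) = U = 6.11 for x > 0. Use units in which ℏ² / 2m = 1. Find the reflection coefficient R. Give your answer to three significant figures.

R = 0.377

On each side the TISE gives plane waves with k = √(2m(E − V))/ℏ: k₁ = √(2·½·6.48) = 2.546, k₂ = √(2·½·0.37) = 0.6083.
Matching ψ and ψ′ at x = 0 gives r = (k₁ − k₂)/(k₁ + k₂), so R = r² = 0.3773 and T = 1 − R = 0.6227.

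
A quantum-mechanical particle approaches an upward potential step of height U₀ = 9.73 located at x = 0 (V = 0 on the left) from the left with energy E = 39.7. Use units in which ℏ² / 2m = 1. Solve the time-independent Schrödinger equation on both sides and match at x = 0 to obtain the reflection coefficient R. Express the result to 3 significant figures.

On each side the TISE gives plane waves with k = √(2m(E − V))/ℏ: k₁ = √(2·½·39.7) = 6.301, k₂ = √(2·½·29.97) = 5.474.
Matching ψ and ψ′ at x = 0 gives r = (k₁ − k₂)/(k₁ + k₂), so R = r² = 0.004924 and T = 1 − R = 0.9951.

R = 0.00492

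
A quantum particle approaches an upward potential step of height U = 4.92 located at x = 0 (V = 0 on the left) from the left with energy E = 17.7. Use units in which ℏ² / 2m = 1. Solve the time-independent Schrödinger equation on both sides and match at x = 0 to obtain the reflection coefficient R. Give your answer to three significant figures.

R = 0.00660

On each side the TISE gives plane waves with k = √(2m(E − V))/ℏ: k₁ = √(2·½·17.7) = 4.207, k₂ = √(2·½·12.78) = 3.575.
Matching ψ and ψ′ at x = 0 gives r = (k₁ − k₂)/(k₁ + k₂), so R = r² = 0.006600 and T = 1 − R = 0.9934.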